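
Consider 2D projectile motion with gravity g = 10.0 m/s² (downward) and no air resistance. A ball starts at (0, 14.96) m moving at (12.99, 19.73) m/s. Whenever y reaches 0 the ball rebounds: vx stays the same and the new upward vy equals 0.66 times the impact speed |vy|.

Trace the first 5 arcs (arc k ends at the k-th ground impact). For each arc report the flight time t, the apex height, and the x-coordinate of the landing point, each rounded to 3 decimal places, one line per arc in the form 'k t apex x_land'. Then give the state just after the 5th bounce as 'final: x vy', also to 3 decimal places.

Arc 1: start y=14.960, vy=19.730 → t=4.597, apex=34.424, x_land=59.713, impact vy=-26.239
  bounce: vy ← 0.66·26.239 = 17.318
Arc 2: start y=0.000, vy=17.318 → t=3.464, apex=14.995, x_land=104.705, impact vy=-17.318
  bounce: vy ← 0.66·17.318 = 11.430
Arc 3: start y=0.000, vy=11.430 → t=2.286, apex=6.532, x_land=134.399, impact vy=-11.430
  bounce: vy ← 0.66·11.430 = 7.544
Arc 4: start y=0.000, vy=7.544 → t=1.509, apex=2.845, x_land=153.997, impact vy=-7.544
  bounce: vy ← 0.66·7.544 = 4.979
Arc 5: start y=0.000, vy=4.979 → t=0.996, apex=1.239, x_land=166.932, impact vy=-4.979
  bounce: vy ← 0.66·4.979 = 3.286

1 4.597 34.424 59.713
2 3.464 14.995 104.705
3 2.286 6.532 134.399
4 1.509 2.845 153.997
5 0.996 1.239 166.932
final: 166.932 3.286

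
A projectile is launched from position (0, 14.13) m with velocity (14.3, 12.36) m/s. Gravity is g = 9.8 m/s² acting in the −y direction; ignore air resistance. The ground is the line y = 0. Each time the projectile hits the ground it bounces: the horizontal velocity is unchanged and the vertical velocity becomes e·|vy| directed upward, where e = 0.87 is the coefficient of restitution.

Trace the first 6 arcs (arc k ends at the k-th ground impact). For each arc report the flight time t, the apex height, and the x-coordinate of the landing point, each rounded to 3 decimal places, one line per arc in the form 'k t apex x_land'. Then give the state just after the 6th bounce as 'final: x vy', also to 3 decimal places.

1 3.376 21.924 48.284
2 3.681 16.595 100.916
3 3.202 12.560 146.706
4 2.786 9.507 186.543
5 2.424 7.196 221.202
6 2.109 5.447 251.354
final: 251.354 8.989

Arc 1: start y=14.130, vy=12.360 → t=3.376, apex=21.924, x_land=48.284, impact vy=-20.730
  bounce: vy ← 0.87·20.730 = 18.035
Arc 2: start y=0.000, vy=18.035 → t=3.681, apex=16.595, x_land=100.916, impact vy=-18.035
  bounce: vy ← 0.87·18.035 = 15.690
Arc 3: start y=0.000, vy=15.690 → t=3.202, apex=12.560, x_land=146.706, impact vy=-15.690
  bounce: vy ← 0.87·15.690 = 13.651
Arc 4: start y=0.000, vy=13.651 → t=2.786, apex=9.507, x_land=186.543, impact vy=-13.651
  bounce: vy ← 0.87·13.651 = 11.876
Arc 5: start y=0.000, vy=11.876 → t=2.424, apex=7.196, x_land=221.202, impact vy=-11.876
  bounce: vy ← 0.87·11.876 = 10.332
Arc 6: start y=0.000, vy=10.332 → t=2.109, apex=5.447, x_land=251.354, impact vy=-10.332
  bounce: vy ← 0.87·10.332 = 8.989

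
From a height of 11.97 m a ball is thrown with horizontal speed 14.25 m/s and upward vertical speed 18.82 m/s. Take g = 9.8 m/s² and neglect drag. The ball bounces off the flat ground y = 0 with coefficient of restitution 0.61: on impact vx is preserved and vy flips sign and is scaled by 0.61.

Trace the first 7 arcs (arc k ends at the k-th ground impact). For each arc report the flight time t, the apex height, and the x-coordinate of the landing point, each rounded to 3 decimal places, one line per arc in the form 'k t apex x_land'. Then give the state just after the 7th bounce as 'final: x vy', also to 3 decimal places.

1 4.396 30.041 62.650
2 3.021 11.178 105.696
3 1.843 4.159 131.954
4 1.124 1.548 147.971
5 0.686 0.576 157.742
6 0.418 0.214 163.702
7 0.255 0.080 167.338
final: 167.338 0.763

Arc 1: start y=11.970, vy=18.820 → t=4.396, apex=30.041, x_land=62.650, impact vy=-24.265
  bounce: vy ← 0.61·24.265 = 14.802
Arc 2: start y=0.000, vy=14.802 → t=3.021, apex=11.178, x_land=105.696, impact vy=-14.802
  bounce: vy ← 0.61·14.802 = 9.029
Arc 3: start y=0.000, vy=9.029 → t=1.843, apex=4.159, x_land=131.954, impact vy=-9.029
  bounce: vy ← 0.61·9.029 = 5.508
Arc 4: start y=0.000, vy=5.508 → t=1.124, apex=1.548, x_land=147.971, impact vy=-5.508
  bounce: vy ← 0.61·5.508 = 3.360
Arc 5: start y=0.000, vy=3.360 → t=0.686, apex=0.576, x_land=157.742, impact vy=-3.360
  bounce: vy ← 0.61·3.360 = 2.049
Arc 6: start y=0.000, vy=2.049 → t=0.418, apex=0.214, x_land=163.702, impact vy=-2.049
  bounce: vy ← 0.61·2.049 = 1.250
Arc 7: start y=0.000, vy=1.250 → t=0.255, apex=0.080, x_land=167.338, impact vy=-1.250
  bounce: vy ← 0.61·1.250 = 0.763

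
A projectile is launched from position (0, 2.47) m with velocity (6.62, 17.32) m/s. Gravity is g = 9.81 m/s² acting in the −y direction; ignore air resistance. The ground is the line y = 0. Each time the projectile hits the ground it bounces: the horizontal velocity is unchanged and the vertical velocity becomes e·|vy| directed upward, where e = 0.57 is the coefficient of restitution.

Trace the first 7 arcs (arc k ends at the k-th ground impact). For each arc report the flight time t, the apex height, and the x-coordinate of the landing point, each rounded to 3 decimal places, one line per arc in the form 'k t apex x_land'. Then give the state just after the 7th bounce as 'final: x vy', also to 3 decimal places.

Arc 1: start y=2.470, vy=17.320 → t=3.668, apex=17.760, x_land=24.285, impact vy=-18.667
  bounce: vy ← 0.57·18.667 = 10.640
Arc 2: start y=0.000, vy=10.640 → t=2.169, apex=5.770, x_land=38.645, impact vy=-10.640
  bounce: vy ← 0.57·10.640 = 6.065
Arc 3: start y=0.000, vy=6.065 → t=1.236, apex=1.875, x_land=46.830, impact vy=-6.065
  bounce: vy ← 0.57·6.065 = 3.457
Arc 4: start y=0.000, vy=3.457 → t=0.705, apex=0.609, x_land=51.496, impact vy=-3.457
  bounce: vy ← 0.57·3.457 = 1.970
Arc 5: start y=0.000, vy=1.970 → t=0.402, apex=0.198, x_land=54.155, impact vy=-1.970
  bounce: vy ← 0.57·1.970 = 1.123
Arc 6: start y=0.000, vy=1.123 → t=0.229, apex=0.064, x_land=55.671, impact vy=-1.123
  bounce: vy ← 0.57·1.123 = 0.640
Arc 7: start y=0.000, vy=0.640 → t=0.131, apex=0.021, x_land=56.535, impact vy=-0.640
  bounce: vy ← 0.57·0.640 = 0.365

1 3.668 17.760 24.285
2 2.169 5.770 38.645
3 1.236 1.875 46.830
4 0.705 0.609 51.496
5 0.402 0.198 54.155
6 0.229 0.064 55.671
7 0.131 0.021 56.535
final: 56.535 0.365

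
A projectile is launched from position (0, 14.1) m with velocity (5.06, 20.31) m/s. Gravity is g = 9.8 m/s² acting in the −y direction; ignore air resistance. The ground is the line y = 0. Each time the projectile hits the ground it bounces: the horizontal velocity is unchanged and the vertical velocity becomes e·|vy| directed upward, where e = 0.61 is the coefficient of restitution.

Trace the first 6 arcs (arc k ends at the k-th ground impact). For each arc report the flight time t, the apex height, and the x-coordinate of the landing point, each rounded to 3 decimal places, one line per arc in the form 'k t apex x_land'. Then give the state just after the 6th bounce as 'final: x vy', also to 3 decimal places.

Arc 1: start y=14.100, vy=20.310 → t=4.751, apex=35.146, x_land=24.038, impact vy=-26.246
  bounce: vy ← 0.61·26.246 = 16.010
Arc 2: start y=0.000, vy=16.010 → t=3.267, apex=13.078, x_land=40.571, impact vy=-16.010
  bounce: vy ← 0.61·16.010 = 9.766
Arc 3: start y=0.000, vy=9.766 → t=1.993, apex=4.866, x_land=50.656, impact vy=-9.766
  bounce: vy ← 0.61·9.766 = 5.957
Arc 4: start y=0.000, vy=5.957 → t=1.216, apex=1.811, x_land=56.808, impact vy=-5.957
  bounce: vy ← 0.61·5.957 = 3.634
Arc 5: start y=0.000, vy=3.634 → t=0.742, apex=0.674, x_land=60.561, impact vy=-3.634
  bounce: vy ← 0.61·3.634 = 2.217
Arc 6: start y=0.000, vy=2.217 → t=0.452, apex=0.251, x_land=62.850, impact vy=-2.217
  bounce: vy ← 0.61·2.217 = 1.352

1 4.751 35.146 24.038
2 3.267 13.078 40.571
3 1.993 4.866 50.656
4 1.216 1.811 56.808
5 0.742 0.674 60.561
6 0.452 0.251 62.850
final: 62.850 1.352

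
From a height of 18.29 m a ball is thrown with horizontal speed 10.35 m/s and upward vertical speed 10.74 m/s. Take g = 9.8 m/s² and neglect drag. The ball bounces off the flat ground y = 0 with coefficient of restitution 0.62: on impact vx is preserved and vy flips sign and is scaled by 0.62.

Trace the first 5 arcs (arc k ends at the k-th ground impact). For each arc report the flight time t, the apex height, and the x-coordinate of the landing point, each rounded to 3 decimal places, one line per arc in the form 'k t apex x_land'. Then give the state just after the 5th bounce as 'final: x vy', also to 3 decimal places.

1 3.317 24.175 34.332
2 2.754 9.293 62.839
3 1.708 3.572 80.513
4 1.059 1.373 91.471
5 0.656 0.528 98.265
final: 98.265 1.994

Arc 1: start y=18.290, vy=10.740 → t=3.317, apex=24.175, x_land=34.332, impact vy=-21.768
  bounce: vy ← 0.62·21.768 = 13.496
Arc 2: start y=0.000, vy=13.496 → t=2.754, apex=9.293, x_land=62.839, impact vy=-13.496
  bounce: vy ← 0.62·13.496 = 8.367
Arc 3: start y=0.000, vy=8.367 → t=1.708, apex=3.572, x_land=80.513, impact vy=-8.367
  bounce: vy ← 0.62·8.367 = 5.188
Arc 4: start y=0.000, vy=5.188 → t=1.059, apex=1.373, x_land=91.471, impact vy=-5.188
  bounce: vy ← 0.62·5.188 = 3.216
Arc 5: start y=0.000, vy=3.216 → t=0.656, apex=0.528, x_land=98.265, impact vy=-3.216
  bounce: vy ← 0.62·3.216 = 1.994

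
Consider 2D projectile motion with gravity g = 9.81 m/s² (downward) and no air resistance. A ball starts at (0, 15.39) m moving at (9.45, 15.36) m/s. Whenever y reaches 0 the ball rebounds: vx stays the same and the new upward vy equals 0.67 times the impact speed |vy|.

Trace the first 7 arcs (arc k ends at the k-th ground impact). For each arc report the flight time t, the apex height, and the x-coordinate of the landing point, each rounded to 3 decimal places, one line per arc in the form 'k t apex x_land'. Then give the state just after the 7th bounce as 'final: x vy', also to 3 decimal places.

1 3.930 27.415 37.138
2 3.168 12.307 67.075
3 2.123 5.524 87.133
4 1.422 2.480 100.571
5 0.953 1.113 109.575
6 0.638 0.500 115.608
7 0.428 0.224 119.650
final: 119.650 1.406

Arc 1: start y=15.390, vy=15.360 → t=3.930, apex=27.415, x_land=37.138, impact vy=-23.192
  bounce: vy ← 0.67·23.192 = 15.539
Arc 2: start y=0.000, vy=15.539 → t=3.168, apex=12.307, x_land=67.075, impact vy=-15.539
  bounce: vy ← 0.67·15.539 = 10.411
Arc 3: start y=0.000, vy=10.411 → t=2.123, apex=5.524, x_land=87.133, impact vy=-10.411
  bounce: vy ← 0.67·10.411 = 6.975
Arc 4: start y=0.000, vy=6.975 → t=1.422, apex=2.480, x_land=100.571, impact vy=-6.975
  bounce: vy ← 0.67·6.975 = 4.674
Arc 5: start y=0.000, vy=4.674 → t=0.953, apex=1.113, x_land=109.575, impact vy=-4.674
  bounce: vy ← 0.67·4.674 = 3.131
Arc 6: start y=0.000, vy=3.131 → t=0.638, apex=0.500, x_land=115.608, impact vy=-3.131
  bounce: vy ← 0.67·3.131 = 2.098
Arc 7: start y=0.000, vy=2.098 → t=0.428, apex=0.224, x_land=119.650, impact vy=-2.098
  bounce: vy ← 0.67·2.098 = 1.406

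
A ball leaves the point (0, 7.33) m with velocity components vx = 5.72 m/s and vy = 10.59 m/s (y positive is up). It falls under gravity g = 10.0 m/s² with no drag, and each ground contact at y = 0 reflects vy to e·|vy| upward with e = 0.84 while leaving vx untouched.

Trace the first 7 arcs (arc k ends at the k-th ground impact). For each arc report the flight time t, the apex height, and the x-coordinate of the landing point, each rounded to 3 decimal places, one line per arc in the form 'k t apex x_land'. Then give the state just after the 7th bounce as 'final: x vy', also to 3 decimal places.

Arc 1: start y=7.330, vy=10.590 → t=2.668, apex=12.937, x_land=15.258, impact vy=-16.086
  bounce: vy ← 0.84·16.086 = 13.512
Arc 2: start y=0.000, vy=13.512 → t=2.702, apex=9.129, x_land=30.716, impact vy=-13.512
  bounce: vy ← 0.84·13.512 = 11.350
Arc 3: start y=0.000, vy=11.350 → t=2.270, apex=6.441, x_land=43.701, impact vy=-11.350
  bounce: vy ← 0.84·11.350 = 9.534
Arc 4: start y=0.000, vy=9.534 → t=1.907, apex=4.545, x_land=54.608, impact vy=-9.534
  bounce: vy ← 0.84·9.534 = 8.009
Arc 5: start y=0.000, vy=8.009 → t=1.602, apex=3.207, x_land=63.769, impact vy=-8.009
  bounce: vy ← 0.84·8.009 = 6.727
Arc 6: start y=0.000, vy=6.727 → t=1.345, apex=2.263, x_land=71.465, impact vy=-6.727
  bounce: vy ← 0.84·6.727 = 5.651
Arc 7: start y=0.000, vy=5.651 → t=1.130, apex=1.597, x_land=77.930, impact vy=-5.651
  bounce: vy ← 0.84·5.651 = 4.747

1 2.668 12.937 15.258
2 2.702 9.129 30.716
3 2.270 6.441 43.701
4 1.907 4.545 54.608
5 1.602 3.207 63.769
6 1.345 2.263 71.465
7 1.130 1.597 77.930
final: 77.930 4.747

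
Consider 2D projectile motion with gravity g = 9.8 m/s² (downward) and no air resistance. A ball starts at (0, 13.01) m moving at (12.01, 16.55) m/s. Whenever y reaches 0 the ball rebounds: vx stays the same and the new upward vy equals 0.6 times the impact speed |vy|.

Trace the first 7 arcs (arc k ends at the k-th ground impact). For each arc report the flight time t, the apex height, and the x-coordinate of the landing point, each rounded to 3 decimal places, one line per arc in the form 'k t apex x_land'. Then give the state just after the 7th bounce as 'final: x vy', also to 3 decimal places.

1 4.035 26.985 48.466
2 2.816 9.714 82.287
3 1.690 3.497 102.580
4 1.014 1.259 114.755
5 0.608 0.453 122.060
6 0.365 0.163 126.444
7 0.219 0.059 129.073
final: 129.073 0.644

Arc 1: start y=13.010, vy=16.550 → t=4.035, apex=26.985, x_land=48.466, impact vy=-22.998
  bounce: vy ← 0.6·22.998 = 13.799
Arc 2: start y=0.000, vy=13.799 → t=2.816, apex=9.714, x_land=82.287, impact vy=-13.799
  bounce: vy ← 0.6·13.799 = 8.279
Arc 3: start y=0.000, vy=8.279 → t=1.690, apex=3.497, x_land=102.580, impact vy=-8.279
  bounce: vy ← 0.6·8.279 = 4.968
Arc 4: start y=0.000, vy=4.968 → t=1.014, apex=1.259, x_land=114.755, impact vy=-4.968
  bounce: vy ← 0.6·4.968 = 2.981
Arc 5: start y=0.000, vy=2.981 → t=0.608, apex=0.453, x_land=122.060, impact vy=-2.981
  bounce: vy ← 0.6·2.981 = 1.788
Arc 6: start y=0.000, vy=1.788 → t=0.365, apex=0.163, x_land=126.444, impact vy=-1.788
  bounce: vy ← 0.6·1.788 = 1.073
Arc 7: start y=0.000, vy=1.073 → t=0.219, apex=0.059, x_land=129.073, impact vy=-1.073
  bounce: vy ← 0.6·1.073 = 0.644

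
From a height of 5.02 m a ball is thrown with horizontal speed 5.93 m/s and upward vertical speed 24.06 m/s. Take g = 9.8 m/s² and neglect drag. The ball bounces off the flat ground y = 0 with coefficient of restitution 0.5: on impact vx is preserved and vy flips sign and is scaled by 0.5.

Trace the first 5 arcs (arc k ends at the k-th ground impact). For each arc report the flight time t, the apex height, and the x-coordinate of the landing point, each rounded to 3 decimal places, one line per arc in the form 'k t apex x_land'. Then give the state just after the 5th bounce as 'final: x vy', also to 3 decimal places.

Arc 1: start y=5.020, vy=24.060 → t=5.111, apex=34.555, x_land=30.306, impact vy=-26.025
  bounce: vy ← 0.5·26.025 = 13.012
Arc 2: start y=0.000, vy=13.012 → t=2.656, apex=8.639, x_land=46.054, impact vy=-13.012
  bounce: vy ← 0.5·13.012 = 6.506
Arc 3: start y=0.000, vy=6.506 → t=1.328, apex=2.160, x_land=53.927, impact vy=-6.506
  bounce: vy ← 0.5·6.506 = 3.253
Arc 4: start y=0.000, vy=3.253 → t=0.664, apex=0.540, x_land=57.864, impact vy=-3.253
  bounce: vy ← 0.5·3.253 = 1.627
Arc 5: start y=0.000, vy=1.627 → t=0.332, apex=0.135, x_land=59.833, impact vy=-1.627
  bounce: vy ← 0.5·1.627 = 0.813

1 5.111 34.555 30.306
2 2.656 8.639 46.054
3 1.328 2.160 53.927
4 0.664 0.540 57.864
5 0.332 0.135 59.833
final: 59.833 0.813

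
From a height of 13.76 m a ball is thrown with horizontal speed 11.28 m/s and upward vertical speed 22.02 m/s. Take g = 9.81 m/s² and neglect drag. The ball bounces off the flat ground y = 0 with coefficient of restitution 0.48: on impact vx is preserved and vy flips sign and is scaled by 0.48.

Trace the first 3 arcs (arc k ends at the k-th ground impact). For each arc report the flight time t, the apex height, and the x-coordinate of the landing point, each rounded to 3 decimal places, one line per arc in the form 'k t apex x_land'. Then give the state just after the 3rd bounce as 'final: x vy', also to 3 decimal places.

1 5.045 38.474 56.911
2 2.689 8.864 87.239
3 1.291 2.042 101.796
final: 101.796 3.038

Arc 1: start y=13.760, vy=22.020 → t=5.045, apex=38.474, x_land=56.911, impact vy=-27.475
  bounce: vy ← 0.48·27.475 = 13.188
Arc 2: start y=0.000, vy=13.188 → t=2.689, apex=8.864, x_land=87.239, impact vy=-13.188
  bounce: vy ← 0.48·13.188 = 6.330
Arc 3: start y=0.000, vy=6.330 → t=1.291, apex=2.042, x_land=101.796, impact vy=-6.330
  bounce: vy ← 0.48·6.330 = 3.038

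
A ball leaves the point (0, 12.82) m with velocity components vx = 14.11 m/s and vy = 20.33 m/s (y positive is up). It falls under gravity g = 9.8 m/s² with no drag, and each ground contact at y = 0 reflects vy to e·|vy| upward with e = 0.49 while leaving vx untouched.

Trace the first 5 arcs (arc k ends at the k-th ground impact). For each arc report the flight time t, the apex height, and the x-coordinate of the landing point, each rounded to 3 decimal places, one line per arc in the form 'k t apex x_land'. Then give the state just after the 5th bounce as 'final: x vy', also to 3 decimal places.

1 4.705 33.907 66.388
2 2.578 8.141 102.763
3 1.263 1.955 120.587
4 0.619 0.469 129.320
5 0.303 0.113 133.600
final: 133.600 0.728

Arc 1: start y=12.820, vy=20.330 → t=4.705, apex=33.907, x_land=66.388, impact vy=-25.779
  bounce: vy ← 0.49·25.779 = 12.632
Arc 2: start y=0.000, vy=12.632 → t=2.578, apex=8.141, x_land=102.763, impact vy=-12.632
  bounce: vy ← 0.49·12.632 = 6.190
Arc 3: start y=0.000, vy=6.190 → t=1.263, apex=1.955, x_land=120.587, impact vy=-6.190
  bounce: vy ← 0.49·6.190 = 3.033
Arc 4: start y=0.000, vy=3.033 → t=0.619, apex=0.469, x_land=129.320, impact vy=-3.033
  bounce: vy ← 0.49·3.033 = 1.486
Arc 5: start y=0.000, vy=1.486 → t=0.303, apex=0.113, x_land=133.600, impact vy=-1.486
  bounce: vy ← 0.49·1.486 = 0.728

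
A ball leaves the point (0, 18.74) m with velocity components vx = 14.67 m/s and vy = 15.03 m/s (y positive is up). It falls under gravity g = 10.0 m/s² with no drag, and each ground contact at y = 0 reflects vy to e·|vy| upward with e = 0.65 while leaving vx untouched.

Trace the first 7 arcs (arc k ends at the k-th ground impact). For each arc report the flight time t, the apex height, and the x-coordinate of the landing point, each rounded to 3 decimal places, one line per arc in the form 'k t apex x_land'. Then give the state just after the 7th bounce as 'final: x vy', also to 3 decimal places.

1 3.954 30.035 58.004
2 3.186 12.690 104.746
3 2.071 5.361 135.127
4 1.346 2.265 154.876
5 0.875 0.957 167.712
6 0.569 0.404 176.056
7 0.370 0.171 181.479
final: 181.479 1.201

Arc 1: start y=18.740, vy=15.030 → t=3.954, apex=30.035, x_land=58.004, impact vy=-24.509
  bounce: vy ← 0.65·24.509 = 15.931
Arc 2: start y=0.000, vy=15.931 → t=3.186, apex=12.690, x_land=104.746, impact vy=-15.931
  bounce: vy ← 0.65·15.931 = 10.355
Arc 3: start y=0.000, vy=10.355 → t=2.071, apex=5.361, x_land=135.127, impact vy=-10.355
  bounce: vy ← 0.65·10.355 = 6.731
Arc 4: start y=0.000, vy=6.731 → t=1.346, apex=2.265, x_land=154.876, impact vy=-6.731
  bounce: vy ← 0.65·6.731 = 4.375
Arc 5: start y=0.000, vy=4.375 → t=0.875, apex=0.957, x_land=167.712, impact vy=-4.375
  bounce: vy ← 0.65·4.375 = 2.844
Arc 6: start y=0.000, vy=2.844 → t=0.569, apex=0.404, x_land=176.056, impact vy=-2.844
  bounce: vy ← 0.65·2.844 = 1.848
Arc 7: start y=0.000, vy=1.848 → t=0.370, apex=0.171, x_land=181.479, impact vy=-1.848
  bounce: vy ← 0.65·1.848 = 1.201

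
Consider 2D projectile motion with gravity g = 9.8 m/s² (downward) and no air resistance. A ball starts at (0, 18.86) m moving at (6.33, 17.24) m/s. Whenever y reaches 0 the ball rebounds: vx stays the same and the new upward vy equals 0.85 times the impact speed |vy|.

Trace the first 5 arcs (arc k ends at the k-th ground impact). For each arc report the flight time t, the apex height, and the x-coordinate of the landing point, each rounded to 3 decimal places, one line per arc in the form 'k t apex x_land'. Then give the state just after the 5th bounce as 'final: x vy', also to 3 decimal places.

Arc 1: start y=18.860, vy=17.240 → t=4.394, apex=34.024, x_land=27.816, impact vy=-25.824
  bounce: vy ← 0.85·25.824 = 21.950
Arc 2: start y=0.000, vy=21.950 → t=4.480, apex=24.582, x_land=56.172, impact vy=-21.950
  bounce: vy ← 0.85·21.950 = 18.658
Arc 3: start y=0.000, vy=18.658 → t=3.808, apex=17.761, x_land=80.275, impact vy=-18.658
  bounce: vy ← 0.85·18.658 = 15.859
Arc 4: start y=0.000, vy=15.859 → t=3.237, apex=12.832, x_land=100.762, impact vy=-15.859
  bounce: vy ← 0.85·15.859 = 13.480
Arc 5: start y=0.000, vy=13.480 → t=2.751, apex=9.271, x_land=118.176, impact vy=-13.480
  bounce: vy ← 0.85·13.480 = 11.458

1 4.394 34.024 27.816
2 4.480 24.582 56.172
3 3.808 17.761 80.275
4 3.237 12.832 100.762
5 2.751 9.271 118.176
final: 118.176 11.458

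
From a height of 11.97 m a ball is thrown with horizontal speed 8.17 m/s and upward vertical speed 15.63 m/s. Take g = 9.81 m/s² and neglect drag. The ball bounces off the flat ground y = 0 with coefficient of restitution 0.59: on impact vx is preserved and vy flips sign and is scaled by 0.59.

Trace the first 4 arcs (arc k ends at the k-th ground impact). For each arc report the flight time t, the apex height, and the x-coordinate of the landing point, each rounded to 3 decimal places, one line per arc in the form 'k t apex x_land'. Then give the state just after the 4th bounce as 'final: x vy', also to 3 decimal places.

Arc 1: start y=11.970, vy=15.630 → t=3.825, apex=24.421, x_land=31.247, impact vy=-21.889
  bounce: vy ← 0.59·21.889 = 12.915
Arc 2: start y=0.000, vy=12.915 → t=2.633, apex=8.501, x_land=52.759, impact vy=-12.915
  bounce: vy ← 0.59·12.915 = 7.620
Arc 3: start y=0.000, vy=7.620 → t=1.553, apex=2.959, x_land=65.450, impact vy=-7.620
  bounce: vy ← 0.59·7.620 = 4.496
Arc 4: start y=0.000, vy=4.496 → t=0.917, apex=1.030, x_land=72.938, impact vy=-4.496
  bounce: vy ← 0.59·4.496 = 2.652

1 3.825 24.421 31.247
2 2.633 8.501 52.759
3 1.553 2.959 65.450
4 0.917 1.030 72.938
final: 72.938 2.652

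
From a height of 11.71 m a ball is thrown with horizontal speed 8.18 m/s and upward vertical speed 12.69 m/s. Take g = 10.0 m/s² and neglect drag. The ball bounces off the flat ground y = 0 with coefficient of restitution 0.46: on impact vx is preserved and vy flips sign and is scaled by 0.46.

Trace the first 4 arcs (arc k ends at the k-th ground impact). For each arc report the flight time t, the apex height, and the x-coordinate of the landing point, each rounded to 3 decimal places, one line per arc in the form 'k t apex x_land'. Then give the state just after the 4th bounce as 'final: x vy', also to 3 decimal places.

1 3.257 19.762 26.643
2 1.829 4.182 41.604
3 0.841 0.885 48.486
4 0.387 0.187 51.652
final: 51.652 0.890

Arc 1: start y=11.710, vy=12.690 → t=3.257, apex=19.762, x_land=26.643, impact vy=-19.881
  bounce: vy ← 0.46·19.881 = 9.145
Arc 2: start y=0.000, vy=9.145 → t=1.829, apex=4.182, x_land=41.604, impact vy=-9.145
  bounce: vy ← 0.46·9.145 = 4.207
Arc 3: start y=0.000, vy=4.207 → t=0.841, apex=0.885, x_land=48.486, impact vy=-4.207
  bounce: vy ← 0.46·4.207 = 1.935
Arc 4: start y=0.000, vy=1.935 → t=0.387, apex=0.187, x_land=51.652, impact vy=-1.935
  bounce: vy ← 0.46·1.935 = 0.890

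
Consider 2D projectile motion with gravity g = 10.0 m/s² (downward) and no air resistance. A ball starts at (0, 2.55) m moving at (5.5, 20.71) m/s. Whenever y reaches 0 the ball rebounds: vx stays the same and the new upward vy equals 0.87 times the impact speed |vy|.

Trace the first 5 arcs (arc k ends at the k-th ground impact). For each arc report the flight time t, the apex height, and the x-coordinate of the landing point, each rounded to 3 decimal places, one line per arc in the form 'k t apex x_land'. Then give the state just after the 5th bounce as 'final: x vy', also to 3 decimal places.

Arc 1: start y=2.550, vy=20.710 → t=4.262, apex=23.995, x_land=23.439, impact vy=-21.907
  bounce: vy ← 0.87·21.907 = 19.059
Arc 2: start y=0.000, vy=19.059 → t=3.812, apex=18.162, x_land=44.404, impact vy=-19.059
  bounce: vy ← 0.87·19.059 = 16.581
Arc 3: start y=0.000, vy=16.581 → t=3.316, apex=13.747, x_land=62.643, impact vy=-16.581
  bounce: vy ← 0.87·16.581 = 14.426
Arc 4: start y=0.000, vy=14.426 → t=2.885, apex=10.405, x_land=78.511, impact vy=-14.426
  bounce: vy ← 0.87·14.426 = 12.550
Arc 5: start y=0.000, vy=12.550 → t=2.510, apex=7.876, x_land=92.317, impact vy=-12.550
  bounce: vy ← 0.87·12.550 = 10.919

1 4.262 23.995 23.439
2 3.812 18.162 44.404
3 3.316 13.747 62.643
4 2.885 10.405 78.511
5 2.510 7.876 92.317
final: 92.317 10.919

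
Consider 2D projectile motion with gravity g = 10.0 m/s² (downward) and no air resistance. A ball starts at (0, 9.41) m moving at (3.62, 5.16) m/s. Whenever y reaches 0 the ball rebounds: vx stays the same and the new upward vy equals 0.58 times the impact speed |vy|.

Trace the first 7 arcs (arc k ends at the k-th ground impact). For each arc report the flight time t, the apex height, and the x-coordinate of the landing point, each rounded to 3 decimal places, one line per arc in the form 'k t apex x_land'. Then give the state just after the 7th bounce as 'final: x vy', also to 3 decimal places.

1 1.982 10.741 7.174
2 1.700 3.613 13.328
3 0.986 1.216 16.898
4 0.572 0.409 18.969
5 0.332 0.138 20.170
6 0.192 0.046 20.866
7 0.112 0.016 21.270
final: 21.270 0.324

Arc 1: start y=9.410, vy=5.160 → t=1.982, apex=10.741, x_land=7.174, impact vy=-14.657
  bounce: vy ← 0.58·14.657 = 8.501
Arc 2: start y=0.000, vy=8.501 → t=1.700, apex=3.613, x_land=13.328, impact vy=-8.501
  bounce: vy ← 0.58·8.501 = 4.931
Arc 3: start y=0.000, vy=4.931 → t=0.986, apex=1.216, x_land=16.898, impact vy=-4.931
  bounce: vy ← 0.58·4.931 = 2.860
Arc 4: start y=0.000, vy=2.860 → t=0.572, apex=0.409, x_land=18.969, impact vy=-2.860
  bounce: vy ← 0.58·2.860 = 1.659
Arc 5: start y=0.000, vy=1.659 → t=0.332, apex=0.138, x_land=20.170, impact vy=-1.659
  bounce: vy ← 0.58·1.659 = 0.962
Arc 6: start y=0.000, vy=0.962 → t=0.192, apex=0.046, x_land=20.866, impact vy=-0.962
  bounce: vy ← 0.58·0.962 = 0.558
Arc 7: start y=0.000, vy=0.558 → t=0.112, apex=0.016, x_land=21.270, impact vy=-0.558
  bounce: vy ← 0.58·0.558 = 0.324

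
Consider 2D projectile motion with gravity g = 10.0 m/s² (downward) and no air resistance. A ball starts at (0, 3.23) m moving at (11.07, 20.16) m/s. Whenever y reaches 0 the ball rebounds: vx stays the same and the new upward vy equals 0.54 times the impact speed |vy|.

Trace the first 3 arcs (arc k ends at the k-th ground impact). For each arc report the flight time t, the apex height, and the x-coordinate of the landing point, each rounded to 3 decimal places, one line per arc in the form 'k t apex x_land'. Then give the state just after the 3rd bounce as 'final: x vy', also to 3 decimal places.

1 4.186 23.551 46.342
2 2.344 6.868 72.290
3 1.266 2.003 86.301
final: 86.301 3.417

Arc 1: start y=3.230, vy=20.160 → t=4.186, apex=23.551, x_land=46.342, impact vy=-21.703
  bounce: vy ← 0.54·21.703 = 11.720
Arc 2: start y=0.000, vy=11.720 → t=2.344, apex=6.868, x_land=72.290, impact vy=-11.720
  bounce: vy ← 0.54·11.720 = 6.329
Arc 3: start y=0.000, vy=6.329 → t=1.266, apex=2.003, x_land=86.301, impact vy=-6.329
  bounce: vy ← 0.54·6.329 = 3.417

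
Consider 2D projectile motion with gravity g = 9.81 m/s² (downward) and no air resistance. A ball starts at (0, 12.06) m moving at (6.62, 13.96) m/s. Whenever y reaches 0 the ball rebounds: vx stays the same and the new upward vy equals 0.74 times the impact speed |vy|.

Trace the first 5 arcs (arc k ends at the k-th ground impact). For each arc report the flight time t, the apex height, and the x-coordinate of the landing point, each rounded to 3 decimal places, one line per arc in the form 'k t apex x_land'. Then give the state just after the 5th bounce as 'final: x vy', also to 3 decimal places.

1 3.541 21.993 23.438
2 3.134 12.043 44.185
3 2.319 6.595 59.537
4 1.716 3.611 70.897
5 1.270 1.978 79.304
final: 79.304 4.609

Arc 1: start y=12.060, vy=13.960 → t=3.541, apex=21.993, x_land=23.438, impact vy=-20.773
  bounce: vy ← 0.74·20.773 = 15.372
Arc 2: start y=0.000, vy=15.372 → t=3.134, apex=12.043, x_land=44.185, impact vy=-15.372
  bounce: vy ← 0.74·15.372 = 11.375
Arc 3: start y=0.000, vy=11.375 → t=2.319, apex=6.595, x_land=59.537, impact vy=-11.375
  bounce: vy ← 0.74·11.375 = 8.418
Arc 4: start y=0.000, vy=8.418 → t=1.716, apex=3.611, x_land=70.897, impact vy=-8.418
  bounce: vy ← 0.74·8.418 = 6.229
Arc 5: start y=0.000, vy=6.229 → t=1.270, apex=1.978, x_land=79.304, impact vy=-6.229
  bounce: vy ← 0.74·6.229 = 4.609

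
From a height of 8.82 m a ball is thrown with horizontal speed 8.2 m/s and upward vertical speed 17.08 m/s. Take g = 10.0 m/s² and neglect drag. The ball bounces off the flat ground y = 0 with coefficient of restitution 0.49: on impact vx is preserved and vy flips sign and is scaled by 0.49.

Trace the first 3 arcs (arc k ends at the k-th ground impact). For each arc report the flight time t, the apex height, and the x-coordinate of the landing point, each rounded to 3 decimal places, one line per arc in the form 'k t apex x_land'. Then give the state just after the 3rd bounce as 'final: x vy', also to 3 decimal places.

1 3.872 23.406 31.747
2 2.120 5.620 49.134
3 1.039 1.349 57.654
final: 57.654 2.545

Arc 1: start y=8.820, vy=17.080 → t=3.872, apex=23.406, x_land=31.747, impact vy=-21.636
  bounce: vy ← 0.49·21.636 = 10.602
Arc 2: start y=0.000, vy=10.602 → t=2.120, apex=5.620, x_land=49.134, impact vy=-10.602
  bounce: vy ← 0.49·10.602 = 5.195
Arc 3: start y=0.000, vy=5.195 → t=1.039, apex=1.349, x_land=57.654, impact vy=-5.195
  bounce: vy ← 0.49·5.195 = 2.545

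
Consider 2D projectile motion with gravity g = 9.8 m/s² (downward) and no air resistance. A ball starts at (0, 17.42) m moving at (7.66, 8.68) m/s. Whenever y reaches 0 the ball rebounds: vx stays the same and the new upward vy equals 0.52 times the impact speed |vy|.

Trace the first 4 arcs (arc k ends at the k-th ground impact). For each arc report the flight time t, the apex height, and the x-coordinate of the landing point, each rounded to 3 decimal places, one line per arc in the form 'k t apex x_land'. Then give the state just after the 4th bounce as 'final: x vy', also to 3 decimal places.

1 2.969 21.264 22.742
2 2.166 5.750 39.337
3 1.127 1.555 47.967
4 0.586 0.420 52.454
final: 52.454 1.493

Arc 1: start y=17.420, vy=8.680 → t=2.969, apex=21.264, x_land=22.742, impact vy=-20.415
  bounce: vy ← 0.52·20.415 = 10.616
Arc 2: start y=0.000, vy=10.616 → t=2.166, apex=5.750, x_land=39.337, impact vy=-10.616
  bounce: vy ← 0.52·10.616 = 5.520
Arc 3: start y=0.000, vy=5.520 → t=1.127, apex=1.555, x_land=47.967, impact vy=-5.520
  bounce: vy ← 0.52·5.520 = 2.871
Arc 4: start y=0.000, vy=2.871 → t=0.586, apex=0.420, x_land=52.454, impact vy=-2.871
  bounce: vy ← 0.52·2.871 = 1.493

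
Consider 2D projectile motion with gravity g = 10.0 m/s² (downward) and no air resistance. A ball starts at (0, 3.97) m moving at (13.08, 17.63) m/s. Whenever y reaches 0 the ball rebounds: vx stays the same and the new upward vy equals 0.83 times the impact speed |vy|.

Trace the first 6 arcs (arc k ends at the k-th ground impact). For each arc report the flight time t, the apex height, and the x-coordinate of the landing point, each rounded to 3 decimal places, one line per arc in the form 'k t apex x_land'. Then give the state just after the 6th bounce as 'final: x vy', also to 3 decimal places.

1 3.738 19.511 48.898
2 3.279 13.441 91.789
3 2.722 9.260 127.389
4 2.259 6.379 156.937
5 1.875 4.394 181.462
6 1.556 3.027 201.817
final: 201.817 6.458

Arc 1: start y=3.970, vy=17.630 → t=3.738, apex=19.511, x_land=48.898, impact vy=-19.754
  bounce: vy ← 0.83·19.754 = 16.396
Arc 2: start y=0.000, vy=16.396 → t=3.279, apex=13.441, x_land=91.789, impact vy=-16.396
  bounce: vy ← 0.83·16.396 = 13.608
Arc 3: start y=0.000, vy=13.608 → t=2.722, apex=9.260, x_land=127.389, impact vy=-13.608
  bounce: vy ← 0.83·13.608 = 11.295
Arc 4: start y=0.000, vy=11.295 → t=2.259, apex=6.379, x_land=156.937, impact vy=-11.295
  bounce: vy ← 0.83·11.295 = 9.375
Arc 5: start y=0.000, vy=9.375 → t=1.875, apex=4.394, x_land=181.462, impact vy=-9.375
  bounce: vy ← 0.83·9.375 = 7.781
Arc 6: start y=0.000, vy=7.781 → t=1.556, apex=3.027, x_land=201.817, impact vy=-7.781
  bounce: vy ← 0.83·7.781 = 6.458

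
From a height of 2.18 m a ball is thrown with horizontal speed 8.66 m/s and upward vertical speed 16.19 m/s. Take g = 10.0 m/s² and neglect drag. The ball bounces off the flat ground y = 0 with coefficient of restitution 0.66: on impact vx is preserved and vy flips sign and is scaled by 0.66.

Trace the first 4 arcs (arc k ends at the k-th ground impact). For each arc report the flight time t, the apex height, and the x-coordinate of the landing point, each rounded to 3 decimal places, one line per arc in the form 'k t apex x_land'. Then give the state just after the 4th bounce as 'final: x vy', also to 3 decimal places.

1 3.367 15.286 29.162
2 2.308 6.658 49.149
3 1.523 2.900 62.341
4 1.005 1.263 71.047
final: 71.047 3.318

Arc 1: start y=2.180, vy=16.190 → t=3.367, apex=15.286, x_land=29.162, impact vy=-17.485
  bounce: vy ← 0.66·17.485 = 11.540
Arc 2: start y=0.000, vy=11.540 → t=2.308, apex=6.658, x_land=49.149, impact vy=-11.540
  bounce: vy ← 0.66·11.540 = 7.616
Arc 3: start y=0.000, vy=7.616 → t=1.523, apex=2.900, x_land=62.341, impact vy=-7.616
  bounce: vy ← 0.66·7.616 = 5.027
Arc 4: start y=0.000, vy=5.027 → t=1.005, apex=1.263, x_land=71.047, impact vy=-5.027
  bounce: vy ← 0.66·5.027 = 3.318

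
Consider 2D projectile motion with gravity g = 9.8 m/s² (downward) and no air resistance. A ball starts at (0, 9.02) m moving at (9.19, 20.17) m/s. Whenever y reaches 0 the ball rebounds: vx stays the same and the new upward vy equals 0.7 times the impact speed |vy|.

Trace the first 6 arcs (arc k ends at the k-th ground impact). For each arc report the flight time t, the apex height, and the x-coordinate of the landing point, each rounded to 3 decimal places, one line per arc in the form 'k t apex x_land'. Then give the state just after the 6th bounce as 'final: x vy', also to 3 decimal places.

Arc 1: start y=9.020, vy=20.170 → t=4.523, apex=29.777, x_land=41.569, impact vy=-24.158
  bounce: vy ← 0.7·24.158 = 16.911
Arc 2: start y=0.000, vy=16.911 → t=3.451, apex=14.591, x_land=73.285, impact vy=-16.911
  bounce: vy ← 0.7·16.911 = 11.838
Arc 3: start y=0.000, vy=11.838 → t=2.416, apex=7.149, x_land=95.487, impact vy=-11.838
  bounce: vy ← 0.7·11.838 = 8.286
Arc 4: start y=0.000, vy=8.286 → t=1.691, apex=3.503, x_land=111.028, impact vy=-8.286
  bounce: vy ← 0.7·8.286 = 5.800
Arc 5: start y=0.000, vy=5.800 → t=1.184, apex=1.717, x_land=121.906, impact vy=-5.800
  bounce: vy ← 0.7·5.800 = 4.060
Arc 6: start y=0.000, vy=4.060 → t=0.829, apex=0.841, x_land=129.522, impact vy=-4.060
  bounce: vy ← 0.7·4.060 = 2.842

1 4.523 29.777 41.569
2 3.451 14.591 73.285
3 2.416 7.149 95.487
4 1.691 3.503 111.028
5 1.184 1.717 121.906
6 0.829 0.841 129.522
final: 129.522 2.842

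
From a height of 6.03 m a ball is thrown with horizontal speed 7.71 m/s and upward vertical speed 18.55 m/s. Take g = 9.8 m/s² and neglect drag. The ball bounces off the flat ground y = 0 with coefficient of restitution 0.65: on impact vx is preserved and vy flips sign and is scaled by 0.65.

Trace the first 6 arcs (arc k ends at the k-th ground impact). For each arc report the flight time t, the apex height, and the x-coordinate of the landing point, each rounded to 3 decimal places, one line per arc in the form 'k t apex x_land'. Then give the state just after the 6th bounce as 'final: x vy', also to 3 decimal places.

1 4.087 23.586 31.509
2 2.852 9.965 53.500
3 1.854 4.210 67.793
4 1.205 1.779 77.084
5 0.783 0.752 83.123
6 0.509 0.318 87.049
final: 87.049 1.622

Arc 1: start y=6.030, vy=18.550 → t=4.087, apex=23.586, x_land=31.509, impact vy=-21.501
  bounce: vy ← 0.65·21.501 = 13.976
Arc 2: start y=0.000, vy=13.976 → t=2.852, apex=9.965, x_land=53.500, impact vy=-13.976
  bounce: vy ← 0.65·13.976 = 9.084
Arc 3: start y=0.000, vy=9.084 → t=1.854, apex=4.210, x_land=67.793, impact vy=-9.084
  bounce: vy ← 0.65·9.084 = 5.905
Arc 4: start y=0.000, vy=5.905 → t=1.205, apex=1.779, x_land=77.084, impact vy=-5.905
  bounce: vy ← 0.65·5.905 = 3.838
Arc 5: start y=0.000, vy=3.838 → t=0.783, apex=0.752, x_land=83.123, impact vy=-3.838
  bounce: vy ← 0.65·3.838 = 2.495
Arc 6: start y=0.000, vy=2.495 → t=0.509, apex=0.318, x_land=87.049, impact vy=-2.495
  bounce: vy ← 0.65·2.495 = 1.622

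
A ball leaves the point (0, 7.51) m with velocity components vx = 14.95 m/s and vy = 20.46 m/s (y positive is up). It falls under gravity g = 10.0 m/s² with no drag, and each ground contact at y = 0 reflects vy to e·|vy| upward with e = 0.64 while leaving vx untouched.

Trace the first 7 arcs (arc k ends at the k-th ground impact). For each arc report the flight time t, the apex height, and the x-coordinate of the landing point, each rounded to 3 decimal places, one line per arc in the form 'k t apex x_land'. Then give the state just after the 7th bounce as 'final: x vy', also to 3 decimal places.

Arc 1: start y=7.510, vy=20.460 → t=4.431, apex=28.441, x_land=66.243, impact vy=-23.850
  bounce: vy ← 0.64·23.850 = 15.264
Arc 2: start y=0.000, vy=15.264 → t=3.053, apex=11.649, x_land=111.882, impact vy=-15.264
  bounce: vy ← 0.64·15.264 = 9.769
Arc 3: start y=0.000, vy=9.769 → t=1.954, apex=4.772, x_land=141.091, impact vy=-9.769
  bounce: vy ← 0.64·9.769 = 6.252
Arc 4: start y=0.000, vy=6.252 → t=1.250, apex=1.954, x_land=159.785, impact vy=-6.252
  bounce: vy ← 0.64·6.252 = 4.001
Arc 5: start y=0.000, vy=4.001 → t=0.800, apex=0.801, x_land=171.749, impact vy=-4.001
  bounce: vy ← 0.64·4.001 = 2.561
Arc 6: start y=0.000, vy=2.561 → t=0.512, apex=0.328, x_land=179.406, impact vy=-2.561
  bounce: vy ← 0.64·2.561 = 1.639
Arc 7: start y=0.000, vy=1.639 → t=0.328, apex=0.134, x_land=184.306, impact vy=-1.639
  bounce: vy ← 0.64·1.639 = 1.049

1 4.431 28.441 66.243
2 3.053 11.649 111.882
3 1.954 4.772 141.091
4 1.250 1.954 159.785
5 0.800 0.801 171.749
6 0.512 0.328 179.406
7 0.328 0.134 184.306
final: 184.306 1.049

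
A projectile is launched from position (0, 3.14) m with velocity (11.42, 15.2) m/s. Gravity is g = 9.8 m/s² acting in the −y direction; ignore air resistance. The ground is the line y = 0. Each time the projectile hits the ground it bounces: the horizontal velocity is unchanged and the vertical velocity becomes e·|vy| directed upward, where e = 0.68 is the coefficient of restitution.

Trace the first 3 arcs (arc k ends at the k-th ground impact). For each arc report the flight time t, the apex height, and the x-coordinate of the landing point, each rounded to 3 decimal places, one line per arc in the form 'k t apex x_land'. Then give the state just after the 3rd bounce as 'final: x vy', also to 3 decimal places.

1 3.296 14.928 37.645
2 2.374 6.903 64.754
3 1.614 3.192 83.187
final: 83.187 5.378

Arc 1: start y=3.140, vy=15.200 → t=3.296, apex=14.928, x_land=37.645, impact vy=-17.105
  bounce: vy ← 0.68·17.105 = 11.631
Arc 2: start y=0.000, vy=11.631 → t=2.374, apex=6.903, x_land=64.754, impact vy=-11.631
  bounce: vy ← 0.68·11.631 = 7.909
Arc 3: start y=0.000, vy=7.909 → t=1.614, apex=3.192, x_land=83.187, impact vy=-7.909
  bounce: vy ← 0.68·7.909 = 5.378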